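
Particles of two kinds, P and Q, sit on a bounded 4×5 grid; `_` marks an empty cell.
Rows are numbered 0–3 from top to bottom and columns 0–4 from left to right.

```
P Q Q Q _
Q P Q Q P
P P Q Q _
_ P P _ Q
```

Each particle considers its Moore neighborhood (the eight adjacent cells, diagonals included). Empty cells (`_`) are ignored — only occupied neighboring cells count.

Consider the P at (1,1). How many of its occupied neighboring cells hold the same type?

Occupied neighbors of (1,1): (0,0)=P, (0,1)=Q, (0,2)=Q, (1,0)=Q, (1,2)=Q, (2,0)=P, (2,1)=P, (2,2)=Q.
Same type (P): 3 of 8.

3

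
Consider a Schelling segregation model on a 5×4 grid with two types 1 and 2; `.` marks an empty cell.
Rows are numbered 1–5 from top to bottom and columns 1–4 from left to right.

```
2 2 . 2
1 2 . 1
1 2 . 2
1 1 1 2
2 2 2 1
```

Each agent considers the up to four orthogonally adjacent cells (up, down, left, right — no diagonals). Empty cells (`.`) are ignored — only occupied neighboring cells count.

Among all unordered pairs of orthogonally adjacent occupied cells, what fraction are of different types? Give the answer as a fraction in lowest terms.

6/11

Scan each occupied cell's neighbors to the right and below so each pair is counted once.
From row 1: 2 unlike of 4 pairs (running 2/4).
From row 2: 2 unlike of 4 pairs (running 4/8).
From row 3: 2 unlike of 4 pairs (running 6/12).
From row 4: 5 unlike of 7 pairs (running 11/19).
From row 5: 1 unlike of 3 pairs (running 12/22).
Total adjacent occupied pairs: 22; unlike-type pairs: 12.
12/22 reduces to 6/11.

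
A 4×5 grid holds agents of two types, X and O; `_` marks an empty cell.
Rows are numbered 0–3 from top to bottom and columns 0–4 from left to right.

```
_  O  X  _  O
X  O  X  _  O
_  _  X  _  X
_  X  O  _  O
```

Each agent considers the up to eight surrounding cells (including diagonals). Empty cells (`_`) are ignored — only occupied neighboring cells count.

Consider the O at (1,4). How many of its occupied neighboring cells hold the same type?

Occupied neighbors of (1,4): (0,4)=O, (2,4)=X.
Same type (O): 1 of 2.

1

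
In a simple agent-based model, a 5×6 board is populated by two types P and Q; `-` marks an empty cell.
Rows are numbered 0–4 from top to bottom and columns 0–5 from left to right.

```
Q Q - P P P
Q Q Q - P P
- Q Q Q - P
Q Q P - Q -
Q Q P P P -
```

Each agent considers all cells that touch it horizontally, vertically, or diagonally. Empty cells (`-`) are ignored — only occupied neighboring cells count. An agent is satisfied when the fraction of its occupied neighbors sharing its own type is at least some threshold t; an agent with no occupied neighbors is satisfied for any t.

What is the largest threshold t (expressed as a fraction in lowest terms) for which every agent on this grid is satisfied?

(0,0)Q 3/3
(0,1)Q 4/4
(0,3)P 2/3
(0,4)P 4/4
(0,5)P 3/3
(1,0)Q 4/4
(1,1)Q 6/6
(1,2)Q 5/6
(1,4)P 5/6
(1,5)P 4/4
(2,1)Q 6/7
(2,2)Q 5/6
(2,3)Q 3/5
(2,5)P 2/3
(3,0)Q 4/4
(3,1)Q 5/7
(3,2)P 2/7
(3,4)Q 1/4
(4,0)Q 3/3
(4,1)Q 3/5
(4,2)P 2/4
(4,3)P 3/4
(4,4)P 1/2
The smallest same-type fraction is 1/4 at (3,4), which reduces to 1/4. Any threshold above that leaves this agent unsatisfied.

1/4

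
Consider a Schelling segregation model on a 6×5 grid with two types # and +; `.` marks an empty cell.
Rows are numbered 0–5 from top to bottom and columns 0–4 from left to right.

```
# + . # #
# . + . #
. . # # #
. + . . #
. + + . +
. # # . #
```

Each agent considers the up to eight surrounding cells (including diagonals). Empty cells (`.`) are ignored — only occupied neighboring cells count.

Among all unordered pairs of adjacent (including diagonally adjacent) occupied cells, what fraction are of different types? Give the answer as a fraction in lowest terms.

4/9

Scan each occupied cell's neighbors to the right and below (and the two forward diagonals) so each pair is counted once.
From row 0: 3 unlike of 8 pairs (running 3/8).
From row 1: 2 unlike of 4 pairs (running 5/12).
From row 2: 1 unlike of 5 pairs (running 6/17).
From row 3: 1 unlike of 3 pairs (running 7/20).
From row 4: 5 unlike of 6 pairs (running 12/26).
From row 5: 0 unlike of 1 pairs (running 12/27).
Total adjacent occupied pairs: 27; unlike-type pairs: 12.
12/27 reduces to 4/9.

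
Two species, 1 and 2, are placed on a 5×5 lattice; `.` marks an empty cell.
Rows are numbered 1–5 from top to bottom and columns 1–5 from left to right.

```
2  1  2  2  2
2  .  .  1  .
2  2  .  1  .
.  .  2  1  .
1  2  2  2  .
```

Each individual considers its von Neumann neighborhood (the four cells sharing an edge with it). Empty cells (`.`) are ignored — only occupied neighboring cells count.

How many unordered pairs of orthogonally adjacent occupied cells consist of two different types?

6

Scan each occupied cell's neighbors to the right and below so each pair is counted once.
From row 1: 3 unlike of 6 pairs (running 3/6).
From row 2: 0 unlike of 2 pairs (running 3/8).
From row 3: 0 unlike of 2 pairs (running 3/10).
From row 4: 2 unlike of 3 pairs (running 5/13).
From row 5: 1 unlike of 3 pairs (running 6/16).
Total adjacent occupied pairs: 16; unlike-type pairs: 6.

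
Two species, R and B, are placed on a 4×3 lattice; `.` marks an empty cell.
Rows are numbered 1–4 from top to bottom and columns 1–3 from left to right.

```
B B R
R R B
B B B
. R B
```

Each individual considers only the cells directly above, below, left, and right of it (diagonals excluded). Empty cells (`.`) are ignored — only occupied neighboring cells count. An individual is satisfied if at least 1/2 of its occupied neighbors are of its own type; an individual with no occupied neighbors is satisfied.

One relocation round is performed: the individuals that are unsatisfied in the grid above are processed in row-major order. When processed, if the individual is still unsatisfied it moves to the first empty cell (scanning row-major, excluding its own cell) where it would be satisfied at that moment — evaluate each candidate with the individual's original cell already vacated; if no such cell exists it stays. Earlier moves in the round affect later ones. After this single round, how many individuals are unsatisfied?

0

Initially unsatisfied (in order): (1,2), (1,3), (2,1), (2,2), (2,3), (4,2).
  (1,2) → (4,1).
  (1,3) → (1,2).
  (2,1) → (1,3).
  (2,2): no empty cell satisfies it; stays.
  (2,3) → (2,1).
  (4,2) → (2,3).
Resulting grid:
B R R
B R R
B B B
B . B
All satisfied now.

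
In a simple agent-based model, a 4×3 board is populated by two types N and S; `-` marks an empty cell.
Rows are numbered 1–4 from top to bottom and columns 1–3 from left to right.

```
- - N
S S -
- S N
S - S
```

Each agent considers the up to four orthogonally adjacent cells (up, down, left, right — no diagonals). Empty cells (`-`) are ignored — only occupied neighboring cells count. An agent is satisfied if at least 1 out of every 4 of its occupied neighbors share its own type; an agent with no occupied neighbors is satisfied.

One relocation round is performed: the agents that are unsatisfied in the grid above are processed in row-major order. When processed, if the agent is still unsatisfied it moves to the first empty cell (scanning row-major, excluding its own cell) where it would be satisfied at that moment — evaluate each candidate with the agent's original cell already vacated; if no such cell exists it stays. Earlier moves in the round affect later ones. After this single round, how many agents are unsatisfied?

Initially unsatisfied (in order): (3,3), (4,3).
  (3,3) → (1,2).
  (4,3): now satisfied by earlier moves; stays.
Resulting grid:
- N N
S S -
- S -
S - S
All satisfied now.

0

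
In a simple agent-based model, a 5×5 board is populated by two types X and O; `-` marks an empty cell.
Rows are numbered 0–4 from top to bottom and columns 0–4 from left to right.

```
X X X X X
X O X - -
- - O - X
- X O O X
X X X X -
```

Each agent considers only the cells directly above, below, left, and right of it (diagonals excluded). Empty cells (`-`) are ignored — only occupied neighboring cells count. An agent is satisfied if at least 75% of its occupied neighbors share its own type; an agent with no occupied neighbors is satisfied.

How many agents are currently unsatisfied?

Row 0: (0,0)X 2/2 ok · (0,1)X 2/3 unhappy · (0,2)X 3/3 ok · (0,3)X 2/2 ok · (0,4)X 1/1 ok
Row 1: (1,0)X 1/2 unhappy · (1,1)O 0/3 unhappy · (1,2)X 1/3 unhappy
Row 2: (2,2)O 1/2 unhappy · (2,4)X 1/1 ok
Row 3: (3,1)X 1/2 unhappy · (3,2)O 2/4 unhappy · (3,3)O 1/3 unhappy · (3,4)X 1/2 unhappy
Row 4: (4,0)X 1/1 ok · (4,1)X 3/3 ok · (4,2)X 2/3 unhappy · (4,3)X 1/2 unhappy
Unsatisfied: (0,1), (1,0), (1,1), (1,2), (2,2), (3,1), (3,2), (3,3), (3,4), (4,2), (4,3) — 11 in total.

11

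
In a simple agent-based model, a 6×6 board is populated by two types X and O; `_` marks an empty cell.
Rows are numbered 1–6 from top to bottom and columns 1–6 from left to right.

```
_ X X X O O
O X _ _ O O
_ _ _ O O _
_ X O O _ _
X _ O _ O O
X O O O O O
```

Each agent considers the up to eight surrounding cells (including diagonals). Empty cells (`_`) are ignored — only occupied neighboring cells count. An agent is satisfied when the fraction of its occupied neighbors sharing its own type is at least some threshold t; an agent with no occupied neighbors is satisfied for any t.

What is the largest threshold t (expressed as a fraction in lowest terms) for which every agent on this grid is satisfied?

(1,2)X 2/3
(1,3)X 3/3
(1,4)X 1/3
(1,5)O 3/4
(1,6)O 3/3
(2,1)O 0/2
(2,2)X 2/3
(2,5)O 5/6
(2,6)O 4/4
(3,4)O 4/4
(3,5)O 4/4
(4,2)X 1/3
(4,3)O 3/4
(4,4)O 5/5
(5,1)X 2/3
(5,3)O 5/6
(5,5)O 5/5
(5,6)O 3/3
(6,1)X 1/2
(6,2)O 2/4
(6,3)O 3/3
(6,4)O 4/4
(6,5)O 4/4
(6,6)O 3/3
The smallest same-type fraction is 0/2 at (2,1), which reduces to 0/1. Any threshold above that leaves this agent unsatisfied.

0/1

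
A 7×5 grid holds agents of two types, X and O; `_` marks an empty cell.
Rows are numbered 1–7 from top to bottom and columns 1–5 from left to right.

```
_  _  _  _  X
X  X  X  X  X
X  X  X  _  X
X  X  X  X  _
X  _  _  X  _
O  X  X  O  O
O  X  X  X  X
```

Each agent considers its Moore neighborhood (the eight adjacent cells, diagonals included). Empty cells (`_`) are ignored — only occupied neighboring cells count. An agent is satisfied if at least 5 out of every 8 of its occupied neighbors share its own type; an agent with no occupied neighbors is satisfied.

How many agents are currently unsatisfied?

8

Row 1: (1,5)X 2/2 ✓
Row 2: (2,1)X 3/3 ✓ · (2,2)X 5/5 ✓ · (2,3)X 4/4 ✓ · (2,4)X 5/5 ✓ · (2,5)X 3/3 ✓
Row 3: (3,1)X 5/5 ✓ · (3,2)X 8/8 ✓ · (3,3)X 7/7 ✓ · (3,5)X 3/3 ✓
Row 4: (4,1)X 4/4 ✓ · (4,2)X 6/6 ✓ · (4,3)X 5/5 ✓ · (4,4)X 4/4 ✓
Row 5: (5,1)X 3/4 ✓ · (5,4)X 3/5 ✗
Row 6: (6,1)O 1/4 ✗ · (6,2)X 4/6 ✓ · (6,3)X 5/6 ✓ · (6,4)O 1/6 ✗ · (6,5)O 1/4 ✗
Row 7: (7,1)O 1/3 ✗ · (7,2)X 3/5 ✗ · (7,3)X 4/5 ✓ · (7,4)X 3/5 ✗ · (7,5)X 1/3 ✗
Unsatisfied: (5,4), (6,1), (6,4), (6,5), (7,1), (7,2), (7,4), (7,5) — 8 in total.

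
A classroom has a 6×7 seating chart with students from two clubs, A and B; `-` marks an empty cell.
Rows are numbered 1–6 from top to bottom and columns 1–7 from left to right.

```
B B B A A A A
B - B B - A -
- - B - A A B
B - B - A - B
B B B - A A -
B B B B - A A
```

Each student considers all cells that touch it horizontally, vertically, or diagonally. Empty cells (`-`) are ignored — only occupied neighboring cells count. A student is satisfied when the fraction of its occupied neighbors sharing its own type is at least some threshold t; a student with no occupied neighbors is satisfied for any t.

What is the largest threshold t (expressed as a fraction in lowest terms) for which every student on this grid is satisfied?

1/4

Row 1: (1,1)B 2/2 · (1,2)B 4/4 · (1,3)B 3/4 · (1,4)A 1/4 · (1,5)A 3/4 · (1,6)A 3/3 · (1,7)A 2/2
Row 2: (2,1)B 2/2 · (2,3)B 4/5 · (2,4)B 3/6 · (2,6)A 5/6
Row 3: (3,3)B 3/3 · (3,5)A 3/4 · (3,6)A 3/5 · (3,7)B 1/3
Row 4: (4,1)B 2/2 · (4,3)B 3/3 · (4,5)A 4/4 · (4,7)B 1/3
Row 5: (5,1)B 4/4 · (5,2)B 7/7 · (5,3)B 5/5 · (5,5)A 3/4 · (5,6)A 4/5
Row 6: (6,1)B 3/3 · (6,2)B 5/5 · (6,3)B 4/4 · (6,4)B 2/3 · (6,6)A 3/3 · (6,7)A 2/2
The smallest same-type fraction is 1/4 at (1,4), which reduces to 1/4. Any threshold above that leaves this student unsatisfied.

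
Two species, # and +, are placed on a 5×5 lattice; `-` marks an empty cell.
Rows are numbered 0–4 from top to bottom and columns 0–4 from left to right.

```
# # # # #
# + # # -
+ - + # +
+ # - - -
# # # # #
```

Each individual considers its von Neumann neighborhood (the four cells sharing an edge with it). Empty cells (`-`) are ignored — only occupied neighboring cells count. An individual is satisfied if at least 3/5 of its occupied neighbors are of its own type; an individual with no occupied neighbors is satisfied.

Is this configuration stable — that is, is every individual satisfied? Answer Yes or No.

No

(0,0)# 2/2 ok
(0,1)# 2/3 ok
(0,2)# 3/3 ok
(0,3)# 3/3 ok
(0,4)# 1/1 ok
(1,0)# 1/3 unhappy
(1,1)+ 0/3 unhappy
(1,2)# 2/4 unhappy
(1,3)# 3/3 ok
(2,0)+ 1/2 unhappy
(2,2)+ 0/2 unhappy
(2,3)# 1/3 unhappy
(2,4)+ 0/1 unhappy
(3,0)+ 1/3 unhappy
(3,1)# 1/2 unhappy
(4,0)# 1/2 unhappy
(4,1)# 3/3 ok
(4,2)# 2/2 ok
(4,3)# 2/2 ok
(4,4)# 1/1 ok
For instance (1,0) has only 1/3 same-type neighbors, below 3/5.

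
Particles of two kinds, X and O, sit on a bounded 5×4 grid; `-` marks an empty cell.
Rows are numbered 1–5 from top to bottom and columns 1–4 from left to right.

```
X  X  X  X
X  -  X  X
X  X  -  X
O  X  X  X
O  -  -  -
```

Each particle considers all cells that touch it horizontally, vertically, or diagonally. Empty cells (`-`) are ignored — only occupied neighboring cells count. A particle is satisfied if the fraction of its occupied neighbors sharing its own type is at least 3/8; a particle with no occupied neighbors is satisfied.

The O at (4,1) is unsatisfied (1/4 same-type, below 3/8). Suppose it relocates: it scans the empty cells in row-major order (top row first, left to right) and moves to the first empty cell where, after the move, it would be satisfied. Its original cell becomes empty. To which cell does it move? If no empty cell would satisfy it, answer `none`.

none

Vacating (4,1). Empty cells in order:
  (2,2): 0/7 same-type → still unsatisfied.
  (3,3): 0/7 same-type → still unsatisfied.
  (5,2): 1/3 same-type → still unsatisfied.
  (5,3): 0/3 same-type → still unsatisfied.
  (5,4): 0/2 same-type → still unsatisfied.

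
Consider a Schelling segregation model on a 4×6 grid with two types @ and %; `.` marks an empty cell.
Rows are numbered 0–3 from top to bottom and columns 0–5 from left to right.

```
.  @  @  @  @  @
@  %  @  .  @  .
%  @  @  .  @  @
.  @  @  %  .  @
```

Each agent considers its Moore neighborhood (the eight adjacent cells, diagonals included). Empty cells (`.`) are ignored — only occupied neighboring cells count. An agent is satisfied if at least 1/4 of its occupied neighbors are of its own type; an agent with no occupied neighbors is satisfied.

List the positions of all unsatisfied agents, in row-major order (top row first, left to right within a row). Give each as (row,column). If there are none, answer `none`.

Row 0: (0,1)@ 3/4 satisfied · (0,2)@ 3/4 satisfied · (0,3)@ 4/4 satisfied · (0,4)@ 3/3 satisfied · (0,5)@ 2/2 satisfied
Row 1: (1,0)@ 2/4 satisfied · (1,1)% 1/7 not · (1,2)@ 5/6 satisfied · (1,4)@ 5/5 satisfied
Row 2: (2,0)% 1/4 satisfied · (2,1)@ 5/7 satisfied · (2,2)@ 4/6 satisfied · (2,4)@ 3/4 satisfied · (2,5)@ 3/3 satisfied
Row 3: (3,1)@ 3/4 satisfied · (3,2)@ 3/4 satisfied · (3,3)% 0/3 not · (3,5)@ 2/2 satisfied

(1,1), (3,3)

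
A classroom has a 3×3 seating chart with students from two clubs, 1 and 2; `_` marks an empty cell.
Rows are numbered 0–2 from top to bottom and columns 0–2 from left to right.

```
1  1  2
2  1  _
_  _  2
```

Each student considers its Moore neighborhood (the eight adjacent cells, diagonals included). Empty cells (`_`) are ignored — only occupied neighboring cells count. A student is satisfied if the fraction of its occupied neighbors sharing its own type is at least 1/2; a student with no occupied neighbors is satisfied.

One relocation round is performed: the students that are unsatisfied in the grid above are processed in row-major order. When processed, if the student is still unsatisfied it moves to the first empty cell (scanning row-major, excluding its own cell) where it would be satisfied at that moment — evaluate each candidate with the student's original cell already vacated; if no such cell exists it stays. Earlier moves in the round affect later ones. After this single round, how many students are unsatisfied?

Initially unsatisfied (in order): (0,2), (1,0), (1,1), (2,2).
  (0,2) → (2,0).
  (1,0) → (2,1).
  (1,1) → (0,2).
  (2,2): now satisfied by earlier moves; stays.
Resulting grid:
1 1 1
_ _ _
2 2 2
All satisfied now.

0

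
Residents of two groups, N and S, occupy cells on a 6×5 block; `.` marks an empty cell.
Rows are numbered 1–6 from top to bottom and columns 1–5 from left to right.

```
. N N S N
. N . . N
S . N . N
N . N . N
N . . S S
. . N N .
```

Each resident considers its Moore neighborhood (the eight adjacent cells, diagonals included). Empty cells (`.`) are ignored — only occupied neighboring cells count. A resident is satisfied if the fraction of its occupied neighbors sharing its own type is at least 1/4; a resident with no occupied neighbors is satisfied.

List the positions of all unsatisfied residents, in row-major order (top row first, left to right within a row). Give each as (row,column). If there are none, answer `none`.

(1,4), (3,1), (5,4)

(1,2)N 2/2 satisfied
(1,3)N 2/3 satisfied
(1,4)S 0/3 not
(1,5)N 1/2 satisfied
(2,2)N 3/4 satisfied
(2,5)N 2/3 satisfied
(3,1)S 0/2 not
(3,3)N 2/2 satisfied
(3,5)N 2/2 satisfied
(4,1)N 1/2 satisfied
(4,3)N 1/2 satisfied
(4,5)N 1/3 satisfied
(5,1)N 1/1 satisfied
(5,4)S 1/5 not
(5,5)S 1/3 satisfied
(6,3)N 1/2 satisfied
(6,4)N 1/3 satisfied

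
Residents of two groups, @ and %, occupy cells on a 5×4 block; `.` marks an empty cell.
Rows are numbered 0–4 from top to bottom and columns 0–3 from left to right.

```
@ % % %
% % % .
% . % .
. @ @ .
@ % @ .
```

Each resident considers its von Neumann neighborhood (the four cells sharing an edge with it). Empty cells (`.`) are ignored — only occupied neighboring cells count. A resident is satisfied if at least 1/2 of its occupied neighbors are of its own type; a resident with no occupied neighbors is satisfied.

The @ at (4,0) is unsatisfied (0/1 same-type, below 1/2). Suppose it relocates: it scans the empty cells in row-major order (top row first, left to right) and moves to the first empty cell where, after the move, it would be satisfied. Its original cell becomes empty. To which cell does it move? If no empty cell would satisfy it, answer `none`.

Vacating (4,0). Empty cells in order:
  (1,3): 0/2 same-type → still unsatisfied.
  (2,1): 1/4 same-type → still unsatisfied.
  (2,3): 0/1 same-type → still unsatisfied.
  (3,0): 1/2 same-type → satisfied — stop here.

(3,0)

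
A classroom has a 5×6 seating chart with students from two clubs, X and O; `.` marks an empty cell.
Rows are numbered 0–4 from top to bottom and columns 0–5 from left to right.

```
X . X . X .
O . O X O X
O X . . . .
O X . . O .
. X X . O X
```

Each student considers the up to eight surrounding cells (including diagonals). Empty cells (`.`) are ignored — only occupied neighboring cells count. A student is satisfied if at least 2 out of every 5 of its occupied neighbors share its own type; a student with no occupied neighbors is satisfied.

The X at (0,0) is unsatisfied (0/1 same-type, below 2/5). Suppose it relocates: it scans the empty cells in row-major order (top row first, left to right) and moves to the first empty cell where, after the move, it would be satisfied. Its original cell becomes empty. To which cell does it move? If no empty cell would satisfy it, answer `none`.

Vacating (0,0). Empty cells in order:
  (0,1): 1/3 same-type → still unsatisfied.
  (0,3): 3/5 same-type → satisfied — stop here.

(0,3)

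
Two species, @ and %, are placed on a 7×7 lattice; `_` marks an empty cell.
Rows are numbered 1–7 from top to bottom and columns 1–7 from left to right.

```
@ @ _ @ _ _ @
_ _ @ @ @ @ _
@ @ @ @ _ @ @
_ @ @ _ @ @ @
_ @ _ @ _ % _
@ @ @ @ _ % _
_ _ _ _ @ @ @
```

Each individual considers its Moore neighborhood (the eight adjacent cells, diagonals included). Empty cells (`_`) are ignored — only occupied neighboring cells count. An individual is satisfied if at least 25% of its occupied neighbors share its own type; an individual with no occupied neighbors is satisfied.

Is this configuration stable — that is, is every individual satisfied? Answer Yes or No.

Yes

(1,1)@ 1/1 satisfied
(1,2)@ 2/2 satisfied
(1,4)@ 3/3 satisfied
(1,7)@ 1/1 satisfied
(2,3)@ 6/6 satisfied
(2,4)@ 5/5 satisfied
(2,5)@ 5/5 satisfied
(2,6)@ 4/4 satisfied
(3,1)@ 2/2 satisfied
(3,2)@ 5/5 satisfied
(3,3)@ 6/6 satisfied
(3,4)@ 6/6 satisfied
(3,6)@ 6/6 satisfied
(3,7)@ 4/4 satisfied
(4,2)@ 5/5 satisfied
(4,3)@ 6/6 satisfied
(4,5)@ 4/5 satisfied
(4,6)@ 4/5 satisfied
(4,7)@ 3/4 satisfied
(5,2)@ 5/5 satisfied
(5,4)@ 4/4 satisfied
(5,6)% 1/4 satisfied
(6,1)@ 2/2 satisfied
(6,2)@ 3/3 satisfied
(6,3)@ 4/4 satisfied
(6,4)@ 3/3 satisfied
(6,6)% 1/4 satisfied
(7,5)@ 2/3 satisfied
(7,6)@ 2/3 satisfied
(7,7)@ 1/2 satisfied
All meet the threshold, so the configuration is stable.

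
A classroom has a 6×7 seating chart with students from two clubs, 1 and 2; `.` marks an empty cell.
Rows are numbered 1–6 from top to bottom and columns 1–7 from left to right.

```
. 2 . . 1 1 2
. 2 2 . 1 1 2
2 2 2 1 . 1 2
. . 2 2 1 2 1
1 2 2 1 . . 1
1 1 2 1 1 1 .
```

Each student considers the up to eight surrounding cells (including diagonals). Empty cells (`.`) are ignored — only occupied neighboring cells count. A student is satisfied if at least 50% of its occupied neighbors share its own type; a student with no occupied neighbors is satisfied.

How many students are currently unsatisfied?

(1,2)2 2/2 ok
(1,5)1 3/3 ok
(1,6)1 3/5 ok
(1,7)2 1/3 unhappy
(2,2)2 5/5 ok
(2,3)2 4/5 ok
(2,5)1 5/5 ok
(2,6)1 4/7 ok
(2,7)2 2/5 unhappy
(3,1)2 2/2 ok
(3,2)2 5/5 ok
(3,3)2 5/6 ok
(3,4)1 2/6 unhappy
(3,6)1 4/7 ok
(3,7)2 2/5 unhappy
(4,3)2 5/7 ok
(4,4)2 3/6 ok
(4,5)1 3/5 ok
(4,6)2 1/5 unhappy
(4,7)1 2/4 ok
(5,1)1 2/3 ok
(5,2)2 3/6 ok
(5,3)2 4/7 ok
(5,4)1 3/7 unhappy
(5,7)1 2/3 ok
(6,1)1 2/3 ok
(6,2)1 2/5 unhappy
(6,3)2 2/5 unhappy
(6,4)1 2/4 ok
(6,5)1 3/3 ok
(6,6)1 2/2 ok
Unsatisfied: (1,7), (2,7), (3,4), (3,7), (4,6), (5,4), (6,2), (6,3) — 8 in total.

8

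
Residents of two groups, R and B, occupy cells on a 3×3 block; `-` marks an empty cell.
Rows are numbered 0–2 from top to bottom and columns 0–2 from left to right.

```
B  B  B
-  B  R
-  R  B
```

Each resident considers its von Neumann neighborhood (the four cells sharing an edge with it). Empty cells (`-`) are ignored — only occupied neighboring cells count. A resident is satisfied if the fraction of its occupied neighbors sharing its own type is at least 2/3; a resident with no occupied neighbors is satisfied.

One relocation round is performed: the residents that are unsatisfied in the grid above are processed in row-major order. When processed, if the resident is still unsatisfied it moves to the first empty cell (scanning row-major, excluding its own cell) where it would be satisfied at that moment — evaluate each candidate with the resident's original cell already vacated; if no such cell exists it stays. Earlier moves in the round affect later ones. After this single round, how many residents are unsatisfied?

4

Initially unsatisfied (in order): (0,2), (1,1), (1,2), (2,1), (2,2).
  (0,2) → (1,0).
  (1,1): no empty cell satisfies it; stays.
  (1,2): no empty cell satisfies it; stays.
  (2,1): no empty cell satisfies it; stays.
  (2,2): no empty cell satisfies it; stays.
Resulting grid:
B B -
B B R
- R B
Unsatisfied now: (1,1), (1,2), (2,1), (2,2).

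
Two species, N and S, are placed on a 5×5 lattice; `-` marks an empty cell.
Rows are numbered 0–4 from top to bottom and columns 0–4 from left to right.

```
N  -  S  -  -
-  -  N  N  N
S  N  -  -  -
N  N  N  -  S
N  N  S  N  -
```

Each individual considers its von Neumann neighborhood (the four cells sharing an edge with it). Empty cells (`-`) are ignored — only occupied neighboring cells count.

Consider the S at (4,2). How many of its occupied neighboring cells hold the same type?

Occupied neighbors of (4,2): (3,2)=N, (4,1)=N, (4,3)=N.
Same type (S): 0 of 3.

0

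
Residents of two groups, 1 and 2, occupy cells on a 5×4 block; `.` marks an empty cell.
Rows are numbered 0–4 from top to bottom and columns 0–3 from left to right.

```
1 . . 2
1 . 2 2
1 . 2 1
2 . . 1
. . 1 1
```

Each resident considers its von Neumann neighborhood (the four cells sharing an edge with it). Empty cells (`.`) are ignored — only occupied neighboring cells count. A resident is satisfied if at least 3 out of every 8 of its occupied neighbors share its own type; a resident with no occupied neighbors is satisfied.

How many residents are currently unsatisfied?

(0,0)1 1/1 ok
(0,3)2 1/1 ok
(1,0)1 2/2 ok
(1,2)2 2/2 ok
(1,3)2 2/3 ok
(2,0)1 1/2 ok
(2,2)2 1/2 ok
(2,3)1 1/3 unhappy
(3,0)2 0/1 unhappy
(3,3)1 2/2 ok
(4,2)1 1/1 ok
(4,3)1 2/2 ok
Unsatisfied: (2,3), (3,0) — 2 in total.

2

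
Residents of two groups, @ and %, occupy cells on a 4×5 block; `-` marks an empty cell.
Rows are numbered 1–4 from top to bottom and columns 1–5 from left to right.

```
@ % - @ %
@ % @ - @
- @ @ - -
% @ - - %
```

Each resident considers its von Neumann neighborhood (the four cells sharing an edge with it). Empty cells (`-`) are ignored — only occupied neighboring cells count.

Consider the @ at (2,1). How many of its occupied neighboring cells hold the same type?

1

Occupied neighbors of (2,1): (1,1)=@, (2,2)=%.
Same type (@): 1 of 2.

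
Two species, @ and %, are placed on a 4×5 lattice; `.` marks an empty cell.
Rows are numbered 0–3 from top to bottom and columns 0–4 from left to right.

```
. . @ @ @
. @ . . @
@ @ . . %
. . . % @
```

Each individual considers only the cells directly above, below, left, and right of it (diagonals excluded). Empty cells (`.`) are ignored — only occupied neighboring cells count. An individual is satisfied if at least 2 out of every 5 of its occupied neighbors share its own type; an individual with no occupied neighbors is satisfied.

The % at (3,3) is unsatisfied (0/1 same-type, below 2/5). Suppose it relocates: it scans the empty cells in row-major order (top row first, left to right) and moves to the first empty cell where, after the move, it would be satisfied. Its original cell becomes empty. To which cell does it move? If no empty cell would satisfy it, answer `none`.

(0,0)

Vacating (3,3). Empty cells in order:
  (0,0): 0/0 same-type → satisfied — stop here.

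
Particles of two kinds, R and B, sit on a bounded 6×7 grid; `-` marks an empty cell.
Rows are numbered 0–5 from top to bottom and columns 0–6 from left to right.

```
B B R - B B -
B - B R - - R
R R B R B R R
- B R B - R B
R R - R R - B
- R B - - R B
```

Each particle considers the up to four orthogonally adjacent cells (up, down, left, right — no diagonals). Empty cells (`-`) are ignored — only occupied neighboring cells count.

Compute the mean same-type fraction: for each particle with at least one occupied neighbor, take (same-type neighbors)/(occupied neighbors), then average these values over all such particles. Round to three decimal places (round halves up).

0.483

(0,0)B 2/2
(0,1)B 1/2
(0,2)R 0/2
(0,4)B 1/1
(0,5)B 1/1
(1,0)B 1/2
(1,2)B 1/3
(1,3)R 1/2
(1,6)R 1/1
(2,0)R 1/2
(2,1)R 1/3
(2,2)B 1/4
(2,3)R 1/4
(2,4)B 0/2
(2,5)R 2/3
(2,6)R 2/3
(3,1)B 0/3
(3,2)R 0/3
(3,3)B 0/3
(3,5)R 1/2
(3,6)B 1/3
(4,0)R 1/1
(4,1)R 2/3
(4,3)R 1/2
(4,4)R 1/1
(4,6)B 2/2
(5,1)R 1/2
(5,2)B 0/1
(5,5)R 0/1
(5,6)B 1/2
Sum over 30 particles: 2/2 + 1/2 + 0/2 + 1/1 + 1/1 + 1/2 + 1/3 + 1/2 + 1/1 + 1/2 + 1/3 + 1/4 + 1/4 + 0/2 + 2/3 + 2/3 + 0/3 + 0/3 + 0/3 + 1/2 + 1/3 + 1/1 + 2/3 + 1/2 + 1/1 + 2/2 + 1/2 + 0/1 + 0/1 + 1/2 = 29/2; mean = 29/2 ÷ 30 = 29/60 = 0.483333… → 0.483.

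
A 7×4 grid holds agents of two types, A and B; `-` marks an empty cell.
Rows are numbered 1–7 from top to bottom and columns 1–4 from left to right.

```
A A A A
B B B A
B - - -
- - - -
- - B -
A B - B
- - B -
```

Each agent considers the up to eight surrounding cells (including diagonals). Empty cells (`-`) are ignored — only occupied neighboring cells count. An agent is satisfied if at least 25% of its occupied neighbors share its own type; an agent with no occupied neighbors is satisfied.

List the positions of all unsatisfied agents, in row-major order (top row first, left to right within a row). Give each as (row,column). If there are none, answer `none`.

(2,3), (6,1)

(1,1)A 1/3 ✓
(1,2)A 2/5 ✓
(1,3)A 3/5 ✓
(1,4)A 2/3 ✓
(2,1)B 2/4 ✓
(2,2)B 3/6 ✓
(2,3)B 1/5 ✗
(2,4)A 2/3 ✓
(3,1)B 2/2 ✓
(5,3)B 2/2 ✓
(6,1)A 0/1 ✗
(6,2)B 2/3 ✓
(6,4)B 2/2 ✓
(7,3)B 2/2 ✓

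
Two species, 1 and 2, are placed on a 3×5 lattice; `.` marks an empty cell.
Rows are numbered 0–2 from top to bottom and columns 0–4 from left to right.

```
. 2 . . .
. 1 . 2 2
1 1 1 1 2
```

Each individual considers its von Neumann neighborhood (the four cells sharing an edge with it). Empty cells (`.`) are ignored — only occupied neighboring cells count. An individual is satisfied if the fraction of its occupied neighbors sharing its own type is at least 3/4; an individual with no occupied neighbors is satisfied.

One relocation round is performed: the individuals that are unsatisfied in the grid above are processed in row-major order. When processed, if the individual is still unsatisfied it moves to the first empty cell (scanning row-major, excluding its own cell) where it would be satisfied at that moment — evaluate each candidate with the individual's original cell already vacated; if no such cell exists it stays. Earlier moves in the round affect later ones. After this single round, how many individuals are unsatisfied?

0

Initially unsatisfied (in order): (0,1), (1,1), (1,3), (2,3), (2,4).
  (0,1) → (0,0).
  (1,1): now satisfied by earlier moves; stays.
  (1,3) → (0,2).
  (2,3): no empty cell satisfies it; stays.
  (2,4) → (0,3).
Resulting grid:
2 . 2 2 .
. 1 . . 2
1 1 1 1 .
All satisfied now.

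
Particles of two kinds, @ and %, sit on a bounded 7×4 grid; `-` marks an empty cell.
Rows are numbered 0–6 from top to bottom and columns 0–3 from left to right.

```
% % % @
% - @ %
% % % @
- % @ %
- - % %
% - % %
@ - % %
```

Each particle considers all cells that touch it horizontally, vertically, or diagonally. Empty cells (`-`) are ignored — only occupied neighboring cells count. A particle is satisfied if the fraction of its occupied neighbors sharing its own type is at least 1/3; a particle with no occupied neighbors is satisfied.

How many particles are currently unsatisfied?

(0,0)% 2/2 ok
(0,1)% 3/4 ok
(0,2)% 2/4 ok
(0,3)@ 1/3 ok
(1,0)% 4/4 ok
(1,2)@ 2/7 unhappy
(1,3)% 2/5 ok
(2,0)% 3/3 ok
(2,1)% 4/6 ok
(2,2)% 4/7 ok
(2,3)@ 2/5 ok
(3,1)% 4/5 ok
(3,2)@ 1/7 unhappy
(3,3)% 3/5 ok
(4,2)% 5/6 ok
(4,3)% 4/5 ok
(5,0)% 0/1 unhappy
(5,2)% 5/5 ok
(5,3)% 5/5 ok
(6,0)@ 0/1 unhappy
(6,2)% 3/3 ok
(6,3)% 3/3 ok
Unsatisfied: (1,2), (3,2), (5,0), (6,0) — 4 in total.

4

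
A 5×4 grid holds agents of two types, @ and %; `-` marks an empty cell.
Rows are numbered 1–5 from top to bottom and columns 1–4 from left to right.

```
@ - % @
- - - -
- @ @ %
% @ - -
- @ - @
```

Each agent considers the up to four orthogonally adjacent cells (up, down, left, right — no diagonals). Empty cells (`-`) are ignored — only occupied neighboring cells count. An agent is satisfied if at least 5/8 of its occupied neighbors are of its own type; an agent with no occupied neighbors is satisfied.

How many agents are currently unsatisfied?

5

(1,1)@ 0/0 ✓
(1,3)% 0/1 ✗
(1,4)@ 0/1 ✗
(3,2)@ 2/2 ✓
(3,3)@ 1/2 ✗
(3,4)% 0/1 ✗
(4,1)% 0/1 ✗
(4,2)@ 2/3 ✓
(5,2)@ 1/1 ✓
(5,4)@ 0/0 ✓
Unsatisfied: (1,3), (1,4), (3,3), (3,4), (4,1) — 5 in total.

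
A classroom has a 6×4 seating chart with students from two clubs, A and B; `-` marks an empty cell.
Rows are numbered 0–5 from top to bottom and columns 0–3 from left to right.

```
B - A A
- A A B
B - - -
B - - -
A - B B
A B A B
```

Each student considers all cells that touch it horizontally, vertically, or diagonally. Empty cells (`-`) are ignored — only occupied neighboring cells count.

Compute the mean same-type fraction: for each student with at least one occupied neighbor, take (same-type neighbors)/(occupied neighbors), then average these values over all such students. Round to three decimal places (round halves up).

0.456

Row 0: (0,0)B 0/1 · (0,2)A 3/4 · (0,3)A 2/3
Row 1: (1,1)A 2/4 · (1,2)A 3/4 · (1,3)B 0/3
Row 2: (2,0)B 1/2
Row 3: (3,0)B 1/2
Row 4: (4,0)A 1/3 · (4,2)B 3/4 · (4,3)B 2/3
Row 5: (5,0)A 1/2 · (5,1)B 1/4 · (5,2)A 0/4 · (5,3)B 2/3
Sum over 15 students: 0/1 + 3/4 + 2/3 + 2/4 + 3/4 + 0/3 + 1/2 + 1/2 + 1/3 + 3/4 + 2/3 + 1/2 + 1/4 + 0/4 + 2/3 = 41/6; mean = 41/6 ÷ 15 = 41/90 = 0.455555… → 0.456.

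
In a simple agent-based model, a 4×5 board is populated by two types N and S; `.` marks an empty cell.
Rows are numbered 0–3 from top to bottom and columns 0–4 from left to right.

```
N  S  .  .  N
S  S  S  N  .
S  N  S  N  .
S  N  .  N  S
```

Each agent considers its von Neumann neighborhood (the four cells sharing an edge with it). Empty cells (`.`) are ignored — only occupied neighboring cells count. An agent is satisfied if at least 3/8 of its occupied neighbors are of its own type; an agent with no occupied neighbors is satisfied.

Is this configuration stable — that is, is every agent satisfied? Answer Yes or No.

No

Row 0: (0,0)N 0/2 not · (0,1)S 1/2 satisfied · (0,4)N 0/0 satisfied
Row 1: (1,0)S 2/3 satisfied · (1,1)S 3/4 satisfied · (1,2)S 2/3 satisfied · (1,3)N 1/2 satisfied
Row 2: (2,0)S 2/3 satisfied · (2,1)N 1/4 not · (2,2)S 1/3 not · (2,3)N 2/3 satisfied
Row 3: (3,0)S 1/2 satisfied · (3,1)N 1/2 satisfied · (3,3)N 1/2 satisfied · (3,4)S 0/1 not
For instance (0,0) has only 0/2 same-type neighbors, below 3/8.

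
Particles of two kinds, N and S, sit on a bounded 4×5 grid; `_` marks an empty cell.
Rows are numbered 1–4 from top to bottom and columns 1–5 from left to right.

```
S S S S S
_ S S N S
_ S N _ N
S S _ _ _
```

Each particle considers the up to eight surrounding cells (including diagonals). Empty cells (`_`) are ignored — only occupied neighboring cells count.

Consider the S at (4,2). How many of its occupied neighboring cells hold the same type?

Occupied neighbors of (4,2): (3,2)=S, (3,3)=N, (4,1)=S.
Same type (S): 2 of 3.

2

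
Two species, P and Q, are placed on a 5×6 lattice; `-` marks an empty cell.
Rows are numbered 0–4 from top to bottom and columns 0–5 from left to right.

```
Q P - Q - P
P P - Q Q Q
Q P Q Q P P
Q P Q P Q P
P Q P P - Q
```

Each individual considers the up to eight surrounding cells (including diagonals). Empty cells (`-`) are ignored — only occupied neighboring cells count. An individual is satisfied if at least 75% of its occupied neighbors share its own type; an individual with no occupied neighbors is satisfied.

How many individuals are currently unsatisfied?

(0,0)Q 0/3 not
(0,1)P 2/3 not
(0,3)Q 2/2 satisfied
(0,5)P 0/2 not
(1,0)P 3/5 not
(1,1)P 3/6 not
(1,3)Q 4/5 satisfied
(1,4)Q 4/7 not
(1,5)Q 1/4 not
(2,0)Q 1/5 not
(2,1)P 3/7 not
(2,2)Q 3/7 not
(2,3)Q 5/7 not
(2,4)P 3/8 not
(2,5)P 2/5 not
(3,0)Q 2/5 not
(3,1)P 3/8 not
(3,2)Q 3/8 not
(3,3)P 3/7 not
(3,4)Q 2/7 not
(3,5)P 2/4 not
(4,0)P 1/3 not
(4,1)Q 2/5 not
(4,2)P 3/5 not
(4,3)P 2/4 not
(4,5)Q 1/2 not
Unsatisfied: (0,0), (0,1), (0,5), (1,0), (1,1), (1,4), (1,5), (2,0), (2,1), (2,2), (2,3), (2,4), (2,5), (3,0), (3,1), (3,2), (3,3), (3,4), (3,5), (4,0), (4,1), (4,2), (4,3), (4,5) — 24 in total.

24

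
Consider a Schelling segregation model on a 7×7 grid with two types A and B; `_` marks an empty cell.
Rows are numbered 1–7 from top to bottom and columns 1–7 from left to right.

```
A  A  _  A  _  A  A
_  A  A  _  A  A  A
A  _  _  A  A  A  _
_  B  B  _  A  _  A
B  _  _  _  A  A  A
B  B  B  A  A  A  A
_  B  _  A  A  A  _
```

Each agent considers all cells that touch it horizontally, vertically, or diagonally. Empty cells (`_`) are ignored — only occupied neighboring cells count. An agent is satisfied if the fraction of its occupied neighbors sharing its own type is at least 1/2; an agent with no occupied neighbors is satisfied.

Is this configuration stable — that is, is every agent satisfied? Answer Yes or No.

Yes

(1,1)A 2/2 satisfied
(1,2)A 3/3 satisfied
(1,4)A 2/2 satisfied
(1,6)A 4/4 satisfied
(1,7)A 3/3 satisfied
(2,2)A 4/4 satisfied
(2,3)A 4/4 satisfied
(2,5)A 6/6 satisfied
(2,6)A 6/6 satisfied
(2,7)A 4/4 satisfied
(3,1)A 1/2 satisfied
(3,4)A 4/5 satisfied
(3,5)A 5/5 satisfied
(3,6)A 6/6 satisfied
(4,2)B 2/3 satisfied
(4,3)B 1/2 satisfied
(4,5)A 5/5 satisfied
(4,7)A 3/3 satisfied
(5,1)B 3/3 satisfied
(5,5)A 5/5 satisfied
(5,6)A 7/7 satisfied
(5,7)A 4/4 satisfied
(6,1)B 3/3 satisfied
(6,2)B 4/4 satisfied
(6,3)B 2/4 satisfied
(6,4)A 4/5 satisfied
(6,5)A 7/7 satisfied
(6,6)A 7/7 satisfied
(6,7)A 4/4 satisfied
(7,2)B 3/3 satisfied
(7,4)A 3/4 satisfied
(7,5)A 5/5 satisfied
(7,6)A 4/4 satisfied
All meet the threshold, so the configuration is stable.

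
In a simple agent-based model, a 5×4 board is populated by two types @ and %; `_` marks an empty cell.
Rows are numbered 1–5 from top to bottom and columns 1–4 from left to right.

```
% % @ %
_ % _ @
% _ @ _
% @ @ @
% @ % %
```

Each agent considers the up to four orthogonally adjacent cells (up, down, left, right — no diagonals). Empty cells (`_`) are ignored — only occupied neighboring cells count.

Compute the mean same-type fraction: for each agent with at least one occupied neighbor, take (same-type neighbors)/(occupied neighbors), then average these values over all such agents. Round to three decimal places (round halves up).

(1,1)% 1/1
(1,2)% 2/3
(1,3)@ 0/2
(1,4)% 0/2
(2,2)% 1/1
(2,4)@ 0/1
(3,1)% 1/1
(3,3)@ 1/1
(4,1)% 2/3
(4,2)@ 2/3
(4,3)@ 3/4
(4,4)@ 1/2
(5,1)% 1/2
(5,2)@ 1/3
(5,3)% 1/3
(5,4)% 1/2
Sum over 16 agents: 1/1 + 2/3 + 0/2 + 0/2 + 1/1 + 0/1 + 1/1 + 1/1 + 2/3 + 2/3 + 3/4 + 1/2 + 1/2 + 1/3 + 1/3 + 1/2 = 107/12; mean = 107/12 ÷ 16 = 107/192 = 0.557291… → 0.557.

0.557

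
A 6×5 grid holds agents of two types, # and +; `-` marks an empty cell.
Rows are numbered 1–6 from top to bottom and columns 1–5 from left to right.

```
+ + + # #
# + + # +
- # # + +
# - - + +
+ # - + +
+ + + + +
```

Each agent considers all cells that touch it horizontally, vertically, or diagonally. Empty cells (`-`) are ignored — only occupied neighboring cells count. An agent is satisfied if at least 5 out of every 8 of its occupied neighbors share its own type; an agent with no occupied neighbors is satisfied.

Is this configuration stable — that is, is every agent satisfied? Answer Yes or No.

No

Row 1: (1,1)+ 2/3 ok · (1,2)+ 4/5 ok · (1,3)+ 3/5 unhappy · (1,4)# 2/5 unhappy · (1,5)# 2/3 ok
Row 2: (2,1)# 1/4 unhappy · (2,2)+ 4/7 unhappy · (2,3)+ 4/8 unhappy · (2,4)# 3/8 unhappy · (2,5)+ 2/5 unhappy
Row 3: (3,2)# 3/5 unhappy · (3,3)# 2/6 unhappy · (3,4)+ 5/7 ok · (3,5)+ 4/5 ok
Row 4: (4,1)# 2/3 ok · (4,4)+ 5/6 ok · (4,5)+ 5/5 ok
Row 5: (5,1)+ 2/4 unhappy · (5,2)# 1/5 unhappy · (5,4)+ 6/6 ok · (5,5)+ 5/5 ok
Row 6: (6,1)+ 2/3 ok · (6,2)+ 3/4 ok · (6,3)+ 3/4 ok · (6,4)+ 4/4 ok · (6,5)+ 3/3 ok
For instance (1,3) has only 3/5 same-type neighbors, below 5/8.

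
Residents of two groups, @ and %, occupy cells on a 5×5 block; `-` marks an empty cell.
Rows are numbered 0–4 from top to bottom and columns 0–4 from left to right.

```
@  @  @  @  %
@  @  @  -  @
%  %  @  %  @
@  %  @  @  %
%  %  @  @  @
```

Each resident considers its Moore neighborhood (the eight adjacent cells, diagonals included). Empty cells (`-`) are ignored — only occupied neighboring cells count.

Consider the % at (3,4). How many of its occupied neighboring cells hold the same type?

1

Occupied neighbors of (3,4): (2,3)=%, (2,4)=@, (3,3)=@, (4,3)=@, (4,4)=@.
Same type (%): 1 of 5.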